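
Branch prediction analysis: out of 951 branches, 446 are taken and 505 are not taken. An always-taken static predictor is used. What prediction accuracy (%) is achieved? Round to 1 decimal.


Predictor: always-taken
Correct predictions = 446
Accuracy = 446 / 951 * 100 = 46.9%

46.9


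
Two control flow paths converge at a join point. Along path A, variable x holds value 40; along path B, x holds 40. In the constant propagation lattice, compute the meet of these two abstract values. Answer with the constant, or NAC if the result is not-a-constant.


Meet operation: if both paths give the same constant, result is that constant; if they differ, result is NAC (not-a-constant).
Path A: 40, Path B: 40 -> equal
Result: constant -> 40

40


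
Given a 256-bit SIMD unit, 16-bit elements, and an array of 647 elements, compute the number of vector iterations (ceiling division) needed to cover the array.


Width = 256 / 16 = 16 elements per vector op
Iterations = ceil(647 / 16) = 41

41


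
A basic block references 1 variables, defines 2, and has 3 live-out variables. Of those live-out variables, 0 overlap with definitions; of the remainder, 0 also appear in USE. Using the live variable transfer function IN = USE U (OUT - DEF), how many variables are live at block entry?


OUT - DEF: 3 - 0 = 3
|IN| = |USE| + |OUT - DEF| - |USE ∩ (OUT - DEF)| = 1 + 3 - 0 = 4

4


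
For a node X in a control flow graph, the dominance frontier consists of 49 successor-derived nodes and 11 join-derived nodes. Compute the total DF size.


DF(X) = direct successor contributions + join point contributions
= 49 + 11 = 60

60


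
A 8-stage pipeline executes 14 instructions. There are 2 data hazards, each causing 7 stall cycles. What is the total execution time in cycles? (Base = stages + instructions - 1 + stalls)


Base cycles = 8 + 14 - 1 = 21
Total stalls = 2 * 7 = 14
Total = 21 + 14 = 35

35


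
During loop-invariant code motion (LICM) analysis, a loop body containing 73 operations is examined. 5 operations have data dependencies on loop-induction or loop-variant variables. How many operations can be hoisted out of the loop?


Invariant candidates = total - loop-dependent
= 73 - 5 = 68

68


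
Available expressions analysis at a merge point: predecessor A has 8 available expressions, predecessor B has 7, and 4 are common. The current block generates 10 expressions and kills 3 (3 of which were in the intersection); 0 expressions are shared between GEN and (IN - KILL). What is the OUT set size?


IN = intersection of predecessors = 4
IN - KILL = 4 - 3 = 1
|OUT| = |GEN| + |IN - KILL| - |GEN ∩ (IN - KILL)| = 10 + 1 - 0 = 11

11


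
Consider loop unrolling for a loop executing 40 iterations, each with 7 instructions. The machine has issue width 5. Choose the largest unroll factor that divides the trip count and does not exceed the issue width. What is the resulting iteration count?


Largest divisor of 40 <= 5 is 5
New iterations = 40 / 5 = 8

8


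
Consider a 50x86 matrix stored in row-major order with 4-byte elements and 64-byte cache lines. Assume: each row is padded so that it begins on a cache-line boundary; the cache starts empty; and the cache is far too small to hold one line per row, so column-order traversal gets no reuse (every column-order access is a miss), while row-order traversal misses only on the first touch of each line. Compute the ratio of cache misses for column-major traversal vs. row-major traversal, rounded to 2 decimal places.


Each row occupies 86 * 4 = 344 bytes and starts on a line boundary, so it spans ceil(344 / 64) = 6 cache lines.
Row-major traversal misses (one per line touched): 50 * ceil(86 * 4 / 64) = 300
Column-major traversal misses (no reuse, every access misses): 50 * 86 = 4300
Ratio = 4300 / 300 = 14.33

14.33


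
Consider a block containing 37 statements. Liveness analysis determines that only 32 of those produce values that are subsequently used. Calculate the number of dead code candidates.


Dead code = total statements - live definitions
= 37 - 32 = 5

5


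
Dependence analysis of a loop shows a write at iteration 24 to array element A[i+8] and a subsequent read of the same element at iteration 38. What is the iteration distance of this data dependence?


Distance = read iteration - write iteration
= 38 - 24 = 14

14


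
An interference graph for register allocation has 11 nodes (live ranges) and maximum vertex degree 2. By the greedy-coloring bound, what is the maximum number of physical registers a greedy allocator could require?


Greedy coloring never needs more than (max_degree + 1) colors: when coloring a vertex, at most max_degree neighbors are already colored.
Upper bound = 2 + 1 = 3

3


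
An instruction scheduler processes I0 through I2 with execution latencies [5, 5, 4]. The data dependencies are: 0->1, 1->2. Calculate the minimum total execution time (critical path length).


Compute longest path through dependency graph: dist(Ik) = max over predecessors of dist + latency(Ik).
dist(I0) = latency 5 = 5
dist(I1) = dist(I0) + 5 = 5 + 5 = 10
dist(I2) = dist(I1) + 4 = 10 + 4 = 14
Critical path = max dist = 14

14


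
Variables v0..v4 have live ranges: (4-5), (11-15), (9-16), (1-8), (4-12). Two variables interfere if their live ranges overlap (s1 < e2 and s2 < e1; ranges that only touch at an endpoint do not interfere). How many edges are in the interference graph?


Check all pairs for overlapping intervals.
Two intervals (s1,e1) and (s2,e2) overlap if s1 < e2 and s2 < e1.
v0 (4-5) vs v1..v4: overlaps v3, v4 -> 2
v1 (11-15) vs v2..v4: overlaps v2, v4 -> 2
v2 (9-16) vs v3..v4: overlaps v4 -> 1
v3 (1-8) vs v4: overlaps v4 -> 1
Total overlapping pairs = 2 + 2 + 1 + 1 = 6

6


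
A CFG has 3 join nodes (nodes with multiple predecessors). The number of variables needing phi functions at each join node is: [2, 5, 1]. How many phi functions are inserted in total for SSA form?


Total phi functions = sum of phi functions at each join node
= 2 + 5 + 1 = 8

8


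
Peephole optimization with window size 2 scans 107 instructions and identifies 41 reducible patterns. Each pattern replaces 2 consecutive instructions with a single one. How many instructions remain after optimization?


Each match removes 1 instructions.
Total removed = 41 * 1 = 41
Remaining = 107 - 41 = 66

66


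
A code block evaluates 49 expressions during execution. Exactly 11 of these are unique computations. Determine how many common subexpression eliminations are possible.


CSE count = total expressions - unique expressions
= 49 - 11 = 38

38


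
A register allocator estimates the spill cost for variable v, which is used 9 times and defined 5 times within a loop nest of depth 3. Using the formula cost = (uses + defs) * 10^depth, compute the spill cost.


uses + defs = 9 + 5 = 14
10^3 = 1000
Spill cost = 14 * 1000 = 14000

14000


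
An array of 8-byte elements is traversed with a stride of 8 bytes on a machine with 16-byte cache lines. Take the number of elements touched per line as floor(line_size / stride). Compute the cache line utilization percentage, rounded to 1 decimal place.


Elements per cache line = floor(16 / 8) = 2
Bytes used = 2 * 8 = 16
Utilization = 16 / 16 * 100 = 100.0%

100.0


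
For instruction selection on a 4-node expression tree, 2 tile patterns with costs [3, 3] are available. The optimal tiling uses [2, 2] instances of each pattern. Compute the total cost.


Total cost = sum(count_i * cost_i)
= 2*3 + 2*3
= 12

12


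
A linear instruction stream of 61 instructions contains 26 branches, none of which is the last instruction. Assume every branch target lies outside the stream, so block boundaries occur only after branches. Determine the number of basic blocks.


With no in-sequence branch targets, the leaders are the first instruction plus the instruction after each branch.
Number of basic blocks = branches + 1
= 26 + 1 = 27

27


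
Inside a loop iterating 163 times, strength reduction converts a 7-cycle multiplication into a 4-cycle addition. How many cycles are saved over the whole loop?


Per-iteration saving = 7 - 4 = 3
Total saved = 163 * 3 = 489

489


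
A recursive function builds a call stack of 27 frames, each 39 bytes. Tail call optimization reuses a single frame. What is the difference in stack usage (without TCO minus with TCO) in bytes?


Without TCO: 27 * 39 = 1053 bytes
With TCO: reuse 1 frame = 39 bytes
Savings = 1053 - 39 = 1014

1014


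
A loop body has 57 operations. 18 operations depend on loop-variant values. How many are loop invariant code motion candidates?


Invariant candidates = total - loop-dependent
= 57 - 18 = 39

39


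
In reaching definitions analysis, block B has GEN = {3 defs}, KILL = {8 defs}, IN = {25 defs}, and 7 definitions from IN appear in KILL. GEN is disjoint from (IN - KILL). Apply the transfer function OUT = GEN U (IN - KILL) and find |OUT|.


IN - KILL: 25 - 7 = 18 surviving definitions
OUT = GEN + surviving = 3 + 18 = 21

21


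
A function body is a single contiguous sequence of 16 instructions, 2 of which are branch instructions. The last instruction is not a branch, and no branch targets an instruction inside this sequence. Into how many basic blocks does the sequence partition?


With no in-sequence branch targets, the leaders are the first instruction plus the instruction after each branch.
Number of basic blocks = branches + 1
= 2 + 1 = 3

3


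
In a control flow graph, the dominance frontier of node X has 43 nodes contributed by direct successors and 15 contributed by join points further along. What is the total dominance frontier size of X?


DF(X) = direct successor contributions + join point contributions
= 43 + 15 = 58

58


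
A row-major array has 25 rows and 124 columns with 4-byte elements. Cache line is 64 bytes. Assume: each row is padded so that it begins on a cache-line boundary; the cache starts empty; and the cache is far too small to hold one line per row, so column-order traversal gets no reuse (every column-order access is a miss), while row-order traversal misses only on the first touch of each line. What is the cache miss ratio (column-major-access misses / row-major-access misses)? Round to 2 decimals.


Each row occupies 124 * 4 = 496 bytes and starts on a line boundary, so it spans ceil(496 / 64) = 8 cache lines.
Row-major traversal misses (one per line touched): 25 * ceil(124 * 4 / 64) = 200
Column-major traversal misses (no reuse, every access misses): 25 * 124 = 3100
Ratio = 3100 / 200 = 15.5

15.5


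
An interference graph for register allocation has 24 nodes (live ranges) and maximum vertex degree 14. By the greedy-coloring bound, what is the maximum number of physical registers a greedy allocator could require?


Greedy coloring never needs more than (max_degree + 1) colors: when coloring a vertex, at most max_degree neighbors are already colored.
Upper bound = 14 + 1 = 15

15


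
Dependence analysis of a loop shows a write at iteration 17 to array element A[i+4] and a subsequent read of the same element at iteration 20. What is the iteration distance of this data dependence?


Distance = read iteration - write iteration
= 20 - 17 = 3

3


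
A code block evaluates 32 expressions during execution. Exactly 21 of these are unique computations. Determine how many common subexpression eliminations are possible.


CSE count = total expressions - unique expressions
= 32 - 21 = 11

11


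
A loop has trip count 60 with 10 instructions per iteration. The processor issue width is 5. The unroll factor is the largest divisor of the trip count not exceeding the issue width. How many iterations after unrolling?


Largest divisor of 60 <= 5 is 5
New iterations = 60 / 5 = 12

12


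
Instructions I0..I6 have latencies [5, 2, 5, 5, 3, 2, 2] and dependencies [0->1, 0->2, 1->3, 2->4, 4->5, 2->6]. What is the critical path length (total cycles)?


Compute longest path through dependency graph: dist(Ik) = max over predecessors of dist + latency(Ik).
dist(I0) = latency 5 = 5
dist(I1) = dist(I0) + 2 = 5 + 2 = 7
dist(I2) = dist(I0) + 5 = 5 + 5 = 10
dist(I3) = dist(I1) + 5 = 7 + 5 = 12
dist(I4) = dist(I2) + 3 = 10 + 3 = 13
dist(I5) = dist(I4) + 2 = 13 + 2 = 15
dist(I6) = dist(I2) + 2 = 10 + 2 = 12
Critical path = max dist = 15

15


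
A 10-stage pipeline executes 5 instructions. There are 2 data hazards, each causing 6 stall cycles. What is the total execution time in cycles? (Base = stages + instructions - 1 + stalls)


Base cycles = 10 + 5 - 1 = 14
Total stalls = 2 * 6 = 12
Total = 14 + 12 = 26

26


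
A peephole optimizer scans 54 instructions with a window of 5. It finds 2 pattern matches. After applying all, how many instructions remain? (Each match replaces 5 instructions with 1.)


Each match removes 4 instructions.
Total removed = 2 * 4 = 8
Remaining = 54 - 8 = 46

46


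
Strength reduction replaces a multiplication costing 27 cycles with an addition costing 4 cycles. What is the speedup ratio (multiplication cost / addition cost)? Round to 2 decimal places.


Ratio = mult_cost / add_cost = 27 / 4 = 6.75

6.75


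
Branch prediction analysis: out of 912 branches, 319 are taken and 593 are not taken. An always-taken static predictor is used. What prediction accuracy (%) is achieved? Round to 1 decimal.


Predictor: always-taken
Correct predictions = 319
Accuracy = 319 / 912 * 100 = 35.0%

35.0


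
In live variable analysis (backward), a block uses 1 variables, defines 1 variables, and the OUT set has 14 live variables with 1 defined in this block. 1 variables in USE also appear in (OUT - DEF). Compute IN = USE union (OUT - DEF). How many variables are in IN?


OUT - DEF: 14 - 1 = 13
|IN| = |USE| + |OUT - DEF| - |USE ∩ (OUT - DEF)| = 1 + 13 - 1 = 13

13


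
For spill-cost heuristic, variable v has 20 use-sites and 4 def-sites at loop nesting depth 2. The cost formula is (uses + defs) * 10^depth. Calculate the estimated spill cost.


uses + defs = 20 + 4 = 24
10^2 = 100
Spill cost = 24 * 100 = 2400

2400


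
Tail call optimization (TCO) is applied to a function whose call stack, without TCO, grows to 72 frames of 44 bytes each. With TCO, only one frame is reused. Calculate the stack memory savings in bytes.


Without TCO: 72 * 44 = 3168 bytes
With TCO: reuse 1 frame = 44 bytes
Savings = 3168 - 44 = 3124

3124


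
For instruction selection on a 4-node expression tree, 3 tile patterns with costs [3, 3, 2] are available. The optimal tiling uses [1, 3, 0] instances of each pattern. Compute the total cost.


Total cost = sum(count_i * cost_i)
= 1*3 + 3*3 + 0*2
= 12

12


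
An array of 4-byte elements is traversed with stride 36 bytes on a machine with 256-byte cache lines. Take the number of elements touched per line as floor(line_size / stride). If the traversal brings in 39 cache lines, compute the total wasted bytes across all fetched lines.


Elements per line = floor(256 / 36) = 7
Bytes used per line = 7 * 4 = 28
Wasted per line = 256 - 28 = 228
Total wasted = 228 * 39 = 8892

8892


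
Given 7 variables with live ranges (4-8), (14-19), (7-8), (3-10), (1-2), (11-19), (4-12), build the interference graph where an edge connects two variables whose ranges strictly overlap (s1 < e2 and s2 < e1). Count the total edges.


Check all pairs for overlapping intervals.
Two intervals (s1,e1) and (s2,e2) overlap if s1 < e2 and s2 < e1.
v0 (4-8) vs v1..v6: overlaps v2, v3, v6 -> 3
v1 (14-19) vs v2..v6: overlaps v5 -> 1
v2 (7-8) vs v3..v6: overlaps v3, v6 -> 2
v3 (3-10) vs v4..v6: overlaps v6 -> 1
v4 (1-2) vs v5..v6: overlaps none -> 0
v5 (11-19) vs v6: overlaps v6 -> 1
Total overlapping pairs = 3 + 1 + 2 + 1 + 0 + 1 = 8

8


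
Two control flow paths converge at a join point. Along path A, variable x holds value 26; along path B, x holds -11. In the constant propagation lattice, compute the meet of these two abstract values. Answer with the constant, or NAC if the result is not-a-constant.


Meet operation: if both paths give the same constant, result is that constant; if they differ, result is NAC (not-a-constant).
Path A: 26, Path B: -11 -> differ
Result: not-a-constant -> NAC

NAC


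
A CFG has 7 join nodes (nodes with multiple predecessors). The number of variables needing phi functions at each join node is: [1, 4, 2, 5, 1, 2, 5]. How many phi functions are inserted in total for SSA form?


Total phi functions = sum of phi functions at each join node
= 1 + 4 + 2 + 5 + 1 + 2 + 5 = 20

20


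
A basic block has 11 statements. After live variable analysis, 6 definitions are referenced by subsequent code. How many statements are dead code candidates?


Dead code = total statements - live definitions
= 11 - 6 = 5

5


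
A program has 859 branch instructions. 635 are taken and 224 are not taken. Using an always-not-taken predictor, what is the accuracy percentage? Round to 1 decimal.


Predictor: always-not-taken
Correct predictions = 224
Accuracy = 224 / 859 * 100 = 26.1%

26.1


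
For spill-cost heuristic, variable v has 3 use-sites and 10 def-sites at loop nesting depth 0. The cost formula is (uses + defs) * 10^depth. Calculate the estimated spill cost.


uses + defs = 3 + 10 = 13
10^0 = 1
Spill cost = 13 * 1 = 13

13


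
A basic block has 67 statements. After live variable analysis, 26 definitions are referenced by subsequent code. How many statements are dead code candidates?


Dead code = total statements - live definitions
= 67 - 26 = 41

41


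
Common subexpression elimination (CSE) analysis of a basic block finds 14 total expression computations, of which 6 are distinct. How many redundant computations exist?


CSE count = total expressions - unique expressions
= 14 - 6 = 8

8


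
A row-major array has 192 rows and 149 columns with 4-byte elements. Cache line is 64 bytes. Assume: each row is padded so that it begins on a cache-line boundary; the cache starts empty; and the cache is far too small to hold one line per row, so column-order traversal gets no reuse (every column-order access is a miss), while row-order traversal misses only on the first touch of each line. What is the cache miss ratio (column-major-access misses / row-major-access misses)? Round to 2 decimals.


Each row occupies 149 * 4 = 596 bytes and starts on a line boundary, so it spans ceil(596 / 64) = 10 cache lines.
Row-major traversal misses (one per line touched): 192 * ceil(149 * 4 / 64) = 1920
Column-major traversal misses (no reuse, every access misses): 192 * 149 = 28608
Ratio = 28608 / 1920 = 14.9

14.9


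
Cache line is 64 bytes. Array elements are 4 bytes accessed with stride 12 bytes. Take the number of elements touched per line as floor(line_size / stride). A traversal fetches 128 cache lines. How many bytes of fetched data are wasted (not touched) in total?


Elements per line = floor(64 / 12) = 5
Bytes used per line = 5 * 4 = 20
Wasted per line = 64 - 20 = 44
Total wasted = 44 * 128 = 5632

5632


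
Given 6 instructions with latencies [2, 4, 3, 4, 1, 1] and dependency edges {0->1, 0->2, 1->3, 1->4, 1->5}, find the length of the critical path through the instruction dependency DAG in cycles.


Compute longest path through dependency graph: dist(Ik) = max over predecessors of dist + latency(Ik).
dist(I0) = latency 2 = 2
dist(I1) = dist(I0) + 4 = 2 + 4 = 6
dist(I2) = dist(I0) + 3 = 2 + 3 = 5
dist(I3) = dist(I1) + 4 = 6 + 4 = 10
dist(I4) = dist(I1) + 1 = 6 + 1 = 7
dist(I5) = dist(I1) + 1 = 6 + 1 = 7
Critical path = max dist = 10

10


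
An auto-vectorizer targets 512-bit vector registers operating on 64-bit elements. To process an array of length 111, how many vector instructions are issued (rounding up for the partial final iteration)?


Width = 512 / 64 = 8 elements per vector op
Iterations = ceil(111 / 8) = 14

14


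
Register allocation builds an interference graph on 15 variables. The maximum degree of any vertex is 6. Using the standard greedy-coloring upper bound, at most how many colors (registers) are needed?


Greedy coloring never needs more than (max_degree + 1) colors: when coloring a vertex, at most max_degree neighbors are already colored.
Upper bound = 6 + 1 = 7

7


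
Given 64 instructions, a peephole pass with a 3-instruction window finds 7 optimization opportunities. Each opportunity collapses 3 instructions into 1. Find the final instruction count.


Each match removes 2 instructions.
Total removed = 7 * 2 = 14
Remaining = 64 - 14 = 50

50


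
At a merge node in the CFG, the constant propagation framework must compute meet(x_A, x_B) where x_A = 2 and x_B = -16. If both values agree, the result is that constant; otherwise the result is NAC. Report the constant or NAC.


Meet operation: if both paths give the same constant, result is that constant; if they differ, result is NAC (not-a-constant).
Path A: 2, Path B: -16 -> differ
Result: not-a-constant -> NAC

NAC


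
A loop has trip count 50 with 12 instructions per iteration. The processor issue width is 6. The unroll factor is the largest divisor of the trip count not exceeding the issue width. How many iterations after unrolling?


Largest divisor of 50 <= 6 is 5
New iterations = 50 / 5 = 10

10


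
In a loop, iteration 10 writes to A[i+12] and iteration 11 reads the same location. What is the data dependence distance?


Distance = read iteration - write iteration
= 11 - 10 = 1

1


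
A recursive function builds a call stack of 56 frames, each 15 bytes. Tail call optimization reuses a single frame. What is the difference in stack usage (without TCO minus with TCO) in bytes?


Without TCO: 56 * 15 = 840 bytes
With TCO: reuse 1 frame = 15 bytes
Savings = 840 - 15 = 825

825


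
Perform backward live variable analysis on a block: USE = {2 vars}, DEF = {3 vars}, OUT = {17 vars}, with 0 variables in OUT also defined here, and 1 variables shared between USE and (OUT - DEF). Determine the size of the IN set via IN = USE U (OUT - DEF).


OUT - DEF: 17 - 0 = 17
|IN| = |USE| + |OUT - DEF| - |USE ∩ (OUT - DEF)| = 2 + 17 - 1 = 18

18


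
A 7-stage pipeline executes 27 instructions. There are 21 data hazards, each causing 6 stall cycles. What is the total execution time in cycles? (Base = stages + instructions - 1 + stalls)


Base cycles = 7 + 27 - 1 = 33
Total stalls = 21 * 6 = 126
Total = 33 + 126 = 159

159


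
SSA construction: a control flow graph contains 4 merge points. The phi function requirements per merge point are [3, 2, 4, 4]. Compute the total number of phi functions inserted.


Total phi functions = sum of phi functions at each join node
= 3 + 2 + 4 + 4 = 13

13


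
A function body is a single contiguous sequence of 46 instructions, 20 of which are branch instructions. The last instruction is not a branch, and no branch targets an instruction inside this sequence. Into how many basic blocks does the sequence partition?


With no in-sequence branch targets, the leaders are the first instruction plus the instruction after each branch.
Number of basic blocks = branches + 1
= 20 + 1 = 21

21


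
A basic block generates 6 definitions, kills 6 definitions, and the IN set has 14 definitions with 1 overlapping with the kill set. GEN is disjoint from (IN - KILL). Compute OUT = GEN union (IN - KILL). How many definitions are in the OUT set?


IN - KILL: 14 - 1 = 13 surviving definitions
OUT = GEN + surviving = 6 + 13 = 19

19


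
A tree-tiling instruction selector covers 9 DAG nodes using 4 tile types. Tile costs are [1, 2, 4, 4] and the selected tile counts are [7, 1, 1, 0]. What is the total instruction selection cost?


Total cost = sum(count_i * cost_i)
= 7*1 + 1*2 + 1*4 + 0*4
= 13

13


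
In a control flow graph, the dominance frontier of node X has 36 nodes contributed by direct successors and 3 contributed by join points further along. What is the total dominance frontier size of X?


DF(X) = direct successor contributions + join point contributions
= 36 + 3 = 39

39


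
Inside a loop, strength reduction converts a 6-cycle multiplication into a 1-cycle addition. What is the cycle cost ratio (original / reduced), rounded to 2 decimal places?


Ratio = mult_cost / add_cost = 6 / 1 = 6.0

6.0


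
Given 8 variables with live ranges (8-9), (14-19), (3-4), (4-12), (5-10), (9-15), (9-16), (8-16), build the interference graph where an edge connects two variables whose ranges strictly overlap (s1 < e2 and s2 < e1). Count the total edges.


Check all pairs for overlapping intervals.
Two intervals (s1,e1) and (s2,e2) overlap if s1 < e2 and s2 < e1.
v0 (8-9) vs v1..v7: overlaps v3, v4, v7 -> 3
v1 (14-19) vs v2..v7: overlaps v5, v6, v7 -> 3
v2 (3-4) vs v3..v7: overlaps none -> 0
v3 (4-12) vs v4..v7: overlaps v4, v5, v6, v7 -> 4
v4 (5-10) vs v5..v7: overlaps v5, v6, v7 -> 3
v5 (9-15) vs v6..v7: overlaps v6, v7 -> 2
v6 (9-16) vs v7: overlaps v7 -> 1
Total overlapping pairs = 3 + 3 + 0 + 4 + 3 + 2 + 1 = 16

16


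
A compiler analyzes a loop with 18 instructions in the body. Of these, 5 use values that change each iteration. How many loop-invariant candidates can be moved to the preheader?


Invariant candidates = total - loop-dependent
= 18 - 5 = 13

13


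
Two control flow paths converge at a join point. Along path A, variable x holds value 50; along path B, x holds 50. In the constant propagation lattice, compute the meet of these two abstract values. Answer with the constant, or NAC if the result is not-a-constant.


Meet operation: if both paths give the same constant, result is that constant; if they differ, result is NAC (not-a-constant).
Path A: 50, Path B: 50 -> equal
Result: constant -> 50

50


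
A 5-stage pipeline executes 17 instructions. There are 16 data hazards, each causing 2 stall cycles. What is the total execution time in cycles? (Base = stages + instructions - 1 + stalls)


Base cycles = 5 + 17 - 1 = 21
Total stalls = 16 * 2 = 32
Total = 21 + 32 = 53

53


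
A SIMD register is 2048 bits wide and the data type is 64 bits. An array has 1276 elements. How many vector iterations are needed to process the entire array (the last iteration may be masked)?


Width = 2048 / 64 = 32 elements per vector op
Iterations = ceil(1276 / 32) = 40

40


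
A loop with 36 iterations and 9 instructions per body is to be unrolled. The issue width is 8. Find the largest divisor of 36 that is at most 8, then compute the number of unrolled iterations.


Largest divisor of 36 <= 8 is 6
New iterations = 36 / 6 = 6

6


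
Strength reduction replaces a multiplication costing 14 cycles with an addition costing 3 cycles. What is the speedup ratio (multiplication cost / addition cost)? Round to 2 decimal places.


Ratio = mult_cost / add_cost = 14 / 3 = 4.67

4.67


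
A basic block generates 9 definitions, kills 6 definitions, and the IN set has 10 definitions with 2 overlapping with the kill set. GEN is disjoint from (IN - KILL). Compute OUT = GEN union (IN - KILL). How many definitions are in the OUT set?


IN - KILL: 10 - 2 = 8 surviving definitions
OUT = GEN + surviving = 9 + 8 = 17

17


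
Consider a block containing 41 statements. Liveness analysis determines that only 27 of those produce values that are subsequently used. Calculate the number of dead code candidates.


Dead code = total statements - live definitions
= 41 - 27 = 14

14


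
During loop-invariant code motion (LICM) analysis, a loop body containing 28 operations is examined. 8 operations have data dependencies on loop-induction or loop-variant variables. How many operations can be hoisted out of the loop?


Invariant candidates = total - loop-dependent
= 28 - 8 = 20

20


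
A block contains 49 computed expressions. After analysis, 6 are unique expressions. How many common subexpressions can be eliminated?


CSE count = total expressions - unique expressions
= 49 - 6 = 43

43


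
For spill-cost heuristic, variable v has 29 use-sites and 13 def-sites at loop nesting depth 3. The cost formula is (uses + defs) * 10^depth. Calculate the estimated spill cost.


uses + defs = 29 + 13 = 42
10^3 = 1000
Spill cost = 42 * 1000 = 42000

42000


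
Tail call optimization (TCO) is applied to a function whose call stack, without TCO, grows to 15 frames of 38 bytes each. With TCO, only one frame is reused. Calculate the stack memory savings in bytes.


Without TCO: 15 * 38 = 570 bytes
With TCO: reuse 1 frame = 38 bytes
Savings = 570 - 38 = 532

532


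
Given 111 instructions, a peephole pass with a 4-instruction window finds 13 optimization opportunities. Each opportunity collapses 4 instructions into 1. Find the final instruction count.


Each match removes 3 instructions.
Total removed = 13 * 3 = 39
Remaining = 111 - 39 = 72

72


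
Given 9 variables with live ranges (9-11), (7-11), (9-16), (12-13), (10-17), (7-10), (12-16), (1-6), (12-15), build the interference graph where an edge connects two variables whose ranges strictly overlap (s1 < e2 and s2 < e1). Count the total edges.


Check all pairs for overlapping intervals.
Two intervals (s1,e1) and (s2,e2) overlap if s1 < e2 and s2 < e1.
v0 (9-11) vs v1..v8: overlaps v1, v2, v4, v5 -> 4
v1 (7-11) vs v2..v8: overlaps v2, v4, v5 -> 3
v2 (9-16) vs v3..v8: overlaps v3, v4, v5, v6, v8 -> 5
v3 (12-13) vs v4..v8: overlaps v4, v6, v8 -> 3
v4 (10-17) vs v5..v8: overlaps v6, v8 -> 2
v5 (7-10) vs v6..v8: overlaps none -> 0
v6 (12-16) vs v7..v8: overlaps v8 -> 1
v7 (1-6) vs v8: overlaps none -> 0
Total overlapping pairs = 4 + 3 + 5 + 3 + 2 + 0 + 1 + 0 = 18

18


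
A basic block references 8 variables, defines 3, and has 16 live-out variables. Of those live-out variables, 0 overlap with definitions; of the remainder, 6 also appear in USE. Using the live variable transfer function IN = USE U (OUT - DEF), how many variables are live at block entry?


OUT - DEF: 16 - 0 = 16
|IN| = |USE| + |OUT - DEF| - |USE ∩ (OUT - DEF)| = 8 + 16 - 6 = 18

18


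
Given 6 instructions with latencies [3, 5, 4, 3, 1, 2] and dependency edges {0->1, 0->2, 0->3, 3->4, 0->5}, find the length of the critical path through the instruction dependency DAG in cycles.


Compute longest path through dependency graph: dist(Ik) = max over predecessors of dist + latency(Ik).
dist(I0) = latency 3 = 3
dist(I1) = dist(I0) + 5 = 3 + 5 = 8
dist(I2) = dist(I0) + 4 = 3 + 4 = 7
dist(I3) = dist(I0) + 3 = 3 + 3 = 6
dist(I4) = dist(I3) + 1 = 6 + 1 = 7
dist(I5) = dist(I0) + 2 = 3 + 2 = 5
Critical path = max dist = 8

8


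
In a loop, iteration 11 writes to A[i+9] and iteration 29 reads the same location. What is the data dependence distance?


Distance = read iteration - write iteration
= 29 - 11 = 18

18


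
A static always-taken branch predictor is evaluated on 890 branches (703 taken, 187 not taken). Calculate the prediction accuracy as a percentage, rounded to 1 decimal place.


Predictor: always-taken
Correct predictions = 703
Accuracy = 703 / 890 * 100 = 79.0%

79.0


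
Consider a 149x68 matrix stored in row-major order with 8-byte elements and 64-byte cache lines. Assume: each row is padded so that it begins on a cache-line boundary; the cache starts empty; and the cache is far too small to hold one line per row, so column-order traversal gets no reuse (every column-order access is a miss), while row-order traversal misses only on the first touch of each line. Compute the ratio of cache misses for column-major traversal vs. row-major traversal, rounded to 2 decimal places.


Each row occupies 68 * 8 = 544 bytes and starts on a line boundary, so it spans ceil(544 / 64) = 9 cache lines.
Row-major traversal misses (one per line touched): 149 * ceil(68 * 8 / 64) = 1341
Column-major traversal misses (no reuse, every access misses): 149 * 68 = 10132
Ratio = 10132 / 1341 = 7.56

7.56


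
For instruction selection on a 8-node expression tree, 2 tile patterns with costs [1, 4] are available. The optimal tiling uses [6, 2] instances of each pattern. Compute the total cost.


Total cost = sum(count_i * cost_i)
= 6*1 + 2*4
= 14

14


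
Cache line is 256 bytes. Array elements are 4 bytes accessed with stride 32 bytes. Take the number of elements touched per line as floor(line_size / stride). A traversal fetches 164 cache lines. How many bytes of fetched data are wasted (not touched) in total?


Elements per line = floor(256 / 32) = 8
Bytes used per line = 8 * 4 = 32
Wasted per line = 256 - 32 = 224
Total wasted = 224 * 164 = 36736

36736


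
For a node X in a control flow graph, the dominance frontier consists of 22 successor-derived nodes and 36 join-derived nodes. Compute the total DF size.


DF(X) = direct successor contributions + join point contributions
= 22 + 36 = 58

58


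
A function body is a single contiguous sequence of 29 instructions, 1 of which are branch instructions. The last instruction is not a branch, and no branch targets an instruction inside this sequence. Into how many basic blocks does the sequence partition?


With no in-sequence branch targets, the leaders are the first instruction plus the instruction after each branch.
Number of basic blocks = branches + 1
= 1 + 1 = 2

2


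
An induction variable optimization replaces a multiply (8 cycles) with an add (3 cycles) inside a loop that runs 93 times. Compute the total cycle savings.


Per-iteration saving = 8 - 3 = 5
Total saved = 93 * 5 = 465

465


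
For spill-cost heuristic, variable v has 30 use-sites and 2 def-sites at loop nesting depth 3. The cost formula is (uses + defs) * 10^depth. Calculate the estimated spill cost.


uses + defs = 30 + 2 = 32
10^3 = 1000
Spill cost = 32 * 1000 = 32000

32000


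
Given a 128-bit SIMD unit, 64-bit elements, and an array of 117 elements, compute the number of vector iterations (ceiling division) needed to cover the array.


Width = 128 / 64 = 2 elements per vector op
Iterations = ceil(117 / 2) = 59

59


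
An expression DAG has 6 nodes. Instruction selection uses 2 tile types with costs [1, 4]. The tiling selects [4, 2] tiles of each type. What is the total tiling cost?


Total cost = sum(count_i * cost_i)
= 4*1 + 2*4
= 12

12


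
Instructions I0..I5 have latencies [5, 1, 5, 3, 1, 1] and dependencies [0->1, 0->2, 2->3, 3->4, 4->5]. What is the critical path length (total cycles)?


Compute longest path through dependency graph: dist(Ik) = max over predecessors of dist + latency(Ik).
dist(I0) = latency 5 = 5
dist(I1) = dist(I0) + 1 = 5 + 1 = 6
dist(I2) = dist(I0) + 5 = 5 + 5 = 10
dist(I3) = dist(I2) + 3 = 10 + 3 = 13
dist(I4) = dist(I3) + 1 = 13 + 1 = 14
dist(I5) = dist(I4) + 1 = 14 + 1 = 15
Critical path = max dist = 15

15


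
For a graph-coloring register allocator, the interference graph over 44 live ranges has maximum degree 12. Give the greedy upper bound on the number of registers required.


Greedy coloring never needs more than (max_degree + 1) colors: when coloring a vertex, at most max_degree neighbors are already colored.
Upper bound = 12 + 1 = 13

13


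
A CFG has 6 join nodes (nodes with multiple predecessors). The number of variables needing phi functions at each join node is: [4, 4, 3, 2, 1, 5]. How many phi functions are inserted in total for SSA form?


Total phi functions = sum of phi functions at each join node
= 4 + 4 + 3 + 2 + 1 + 5 = 19

19


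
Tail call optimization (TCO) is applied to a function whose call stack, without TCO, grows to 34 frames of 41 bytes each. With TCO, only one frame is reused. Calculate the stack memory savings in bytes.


Without TCO: 34 * 41 = 1394 bytes
With TCO: reuse 1 frame = 41 bytes
Savings = 1394 - 41 = 1353

1353


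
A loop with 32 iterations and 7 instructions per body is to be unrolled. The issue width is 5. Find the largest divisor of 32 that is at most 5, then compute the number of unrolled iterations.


Largest divisor of 32 <= 5 is 4
New iterations = 32 / 4 = 8

8


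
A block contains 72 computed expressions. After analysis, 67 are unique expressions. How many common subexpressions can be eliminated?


CSE count = total expressions - unique expressions
= 72 - 67 = 5

5


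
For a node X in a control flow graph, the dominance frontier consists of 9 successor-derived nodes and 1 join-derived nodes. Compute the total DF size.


DF(X) = direct successor contributions + join point contributions
= 9 + 1 = 10

10


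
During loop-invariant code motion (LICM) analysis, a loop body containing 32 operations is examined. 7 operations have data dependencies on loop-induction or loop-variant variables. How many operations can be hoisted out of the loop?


Invariant candidates = total - loop-dependent
= 32 - 7 = 25

25


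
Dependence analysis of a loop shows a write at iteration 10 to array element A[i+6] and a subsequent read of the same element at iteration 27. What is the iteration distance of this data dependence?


Distance = read iteration - write iteration
= 27 - 10 = 17

17


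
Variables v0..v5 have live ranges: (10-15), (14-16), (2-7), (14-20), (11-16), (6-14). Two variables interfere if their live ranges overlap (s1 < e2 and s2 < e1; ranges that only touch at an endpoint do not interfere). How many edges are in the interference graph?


Check all pairs for overlapping intervals.
Two intervals (s1,e1) and (s2,e2) overlap if s1 < e2 and s2 < e1.
v0 (10-15) vs v1..v5: overlaps v1, v3, v4, v5 -> 4
v1 (14-16) vs v2..v5: overlaps v3, v4 -> 2
v2 (2-7) vs v3..v5: overlaps v5 -> 1
v3 (14-20) vs v4..v5: overlaps v4 -> 1
v4 (11-16) vs v5: overlaps v5 -> 1
Total overlapping pairs = 4 + 2 + 1 + 1 + 1 = 9

9


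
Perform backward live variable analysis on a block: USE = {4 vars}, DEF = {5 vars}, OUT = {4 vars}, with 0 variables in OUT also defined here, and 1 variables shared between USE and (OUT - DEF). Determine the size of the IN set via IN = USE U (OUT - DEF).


OUT - DEF: 4 - 0 = 4
|IN| = |USE| + |OUT - DEF| - |USE ∩ (OUT - DEF)| = 4 + 4 - 1 = 7

7


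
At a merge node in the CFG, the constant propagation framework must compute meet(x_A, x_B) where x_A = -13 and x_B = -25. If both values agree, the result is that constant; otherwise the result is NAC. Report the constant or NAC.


Meet operation: if both paths give the same constant, result is that constant; if they differ, result is NAC (not-a-constant).
Path A: -13, Path B: -25 -> differ
Result: not-a-constant -> NAC

NAC


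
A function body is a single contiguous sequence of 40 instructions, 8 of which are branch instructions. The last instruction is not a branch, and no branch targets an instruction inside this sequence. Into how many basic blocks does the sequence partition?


With no in-sequence branch targets, the leaders are the first instruction plus the instruction after each branch.
Number of basic blocks = branches + 1
= 8 + 1 = 9

9


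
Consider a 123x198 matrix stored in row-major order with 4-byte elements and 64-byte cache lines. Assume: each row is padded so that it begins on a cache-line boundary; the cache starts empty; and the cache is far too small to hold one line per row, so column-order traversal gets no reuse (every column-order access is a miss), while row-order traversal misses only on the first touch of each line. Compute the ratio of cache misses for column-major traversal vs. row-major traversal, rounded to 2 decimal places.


Each row occupies 198 * 4 = 792 bytes and starts on a line boundary, so it spans ceil(792 / 64) = 13 cache lines.
Row-major traversal misses (one per line touched): 123 * ceil(198 * 4 / 64) = 1599
Column-major traversal misses (no reuse, every access misses): 123 * 198 = 24354
Ratio = 24354 / 1599 = 15.23

15.23


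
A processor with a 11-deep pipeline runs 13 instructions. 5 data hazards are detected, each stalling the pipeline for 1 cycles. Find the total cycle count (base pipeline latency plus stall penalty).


Base cycles = 11 + 13 - 1 = 23
Total stalls = 5 * 1 = 5
Total = 23 + 5 = 28

28
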